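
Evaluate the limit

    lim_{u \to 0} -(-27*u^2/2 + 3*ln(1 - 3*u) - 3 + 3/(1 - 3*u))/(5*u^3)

-54/5

Substitution gives 0/0 (the numerator vanishes to order 3).
Expand each term to order u^3: the coefficient of u^3 in 3·ln(1 - 3u) is -27 and in 3·1/(1 - 3u) is 81.
Lower-order terms cancel with the polynomial part, so the numerator is (54)·u^3 + o(u^3), and the limit is (54)/(-5) = -54/5.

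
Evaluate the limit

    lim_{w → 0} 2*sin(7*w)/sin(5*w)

14/5

Substitution gives 0/0.
Divide numerator and denominator by w: sin(7w)/w → 7 and sin(5w)/w → 5, so the limit is 2·7/5 = 14/5.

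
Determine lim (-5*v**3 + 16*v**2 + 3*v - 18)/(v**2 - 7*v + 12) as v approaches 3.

36

At v = 3 both the top and bottom vanish — a removable singularity. Factoring out (v - 3) from each leaves (-5*v^2 + v + 6)/(v - 4), which at v = 3 equals 36.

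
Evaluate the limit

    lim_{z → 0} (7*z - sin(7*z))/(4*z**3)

Direct substitution gives 0/0.
Apply L'Hôpital: lim (7 - 7*cos(7*z))/(12*z^2), still 0/0.
Apply L'Hôpital: lim (49*sin(7*z))/(24*z), still 0/0.
After 3 applications of L'Hôpital's rule the quotient is (343*cos(7*z))/(24); substituting z = 0 gives 343/24.

343/24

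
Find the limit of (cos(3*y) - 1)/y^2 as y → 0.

-9/2

Direct substitution gives 0/0.
Apply L'Hôpital: lim (-3*sin(3*y))/(2*y), still 0/0.
After 2 applications of L'Hôpital's rule the quotient is (-9*cos(3*y))/(2); substituting y = 0 gives -9/2.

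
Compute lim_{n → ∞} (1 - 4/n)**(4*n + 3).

e^(-16)

Let L be the limit and take ln: ln L = lim (4n + 3)·ln(1 - 4/n) = lim (4n + 3)·(-4/n + O(1/n²)) = -16.
Hence L = e^(-16).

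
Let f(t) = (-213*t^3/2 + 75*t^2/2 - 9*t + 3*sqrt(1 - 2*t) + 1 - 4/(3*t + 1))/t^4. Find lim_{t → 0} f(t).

Substitution gives 0/0 (the numerator vanishes to order 4).
Expand each term to order t^4: the coefficient of t^4 in -4·1/(1 + 3t) is -324 and in 3·√(1 - 2t) is -15/8.
Lower-order terms cancel with the polynomial part, so the numerator is (-2607/8)·t^4 + o(t^4), and the limit is (-2607/8)/(1) = -2607/8.

-2607/8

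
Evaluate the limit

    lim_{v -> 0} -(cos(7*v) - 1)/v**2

Direct substitution gives 0/0.
Apply L'Hôpital: lim (-7*sin(7*v))/(-2*v), still 0/0.
After 2 applications of L'Hôpital's rule the quotient is (-49*cos(7*v))/(-2); substituting v = 0 gives 49/2.

49/2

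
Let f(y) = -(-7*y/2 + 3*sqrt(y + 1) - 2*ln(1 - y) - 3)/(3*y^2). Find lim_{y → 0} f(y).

-5/24

Substitution gives 0/0 (the numerator vanishes to order 2).
Expand each term to order y^2: the coefficient of y^2 in 3·√(1 + y) is -3/8 and in -2·ln(1 - y) is 1.
Lower-order terms cancel with the polynomial part, so the numerator is (5/8)·y^2 + o(y^2), and the limit is (5/8)/(-3) = -5/24.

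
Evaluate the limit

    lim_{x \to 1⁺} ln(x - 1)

As x → 1⁺, x - 1 → 0⁺ and ln(x - 1) → −∞.
Multiplying by 1 gives -∞.

-∞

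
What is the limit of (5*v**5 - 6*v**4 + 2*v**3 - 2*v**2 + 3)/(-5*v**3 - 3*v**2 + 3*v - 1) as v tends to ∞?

-∞

The numerator has higher degree (5 > 3); the quotient behaves like (5/(-5))·v^2 for large |v|.
As v → +∞ this diverges to -∞.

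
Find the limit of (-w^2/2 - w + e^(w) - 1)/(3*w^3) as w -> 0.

Direct substitution gives 0/0.
Apply L'Hôpital: lim (-w + e^(w) - 1)/(9*w^2), still 0/0.
Apply L'Hôpital: lim (e^(w) - 1)/(18*w), still 0/0.
After 3 applications of L'Hôpital's rule the quotient is (e^(w))/(18); substituting w = 0 gives 1/18.

1/18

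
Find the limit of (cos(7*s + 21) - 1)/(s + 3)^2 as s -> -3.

Direct substitution gives 0/0.
Apply L'Hôpital: lim (-7*sin(7*s + 21))/(2*s + 6), still 0/0.
After 2 applications of L'Hôpital's rule the quotient is (-49*cos(7*s + 21))/(2); substituting s = -3 gives -49/2.

-49/2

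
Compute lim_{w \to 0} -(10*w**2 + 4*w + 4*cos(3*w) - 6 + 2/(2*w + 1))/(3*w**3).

16/3

Substitution gives 0/0 (the numerator vanishes to order 3).
Expand each term to order w^3: the coefficient of w^3 in 2·1/(1 + 2w) is -16 and in 4·cos(3w) is 0.
Lower-order terms cancel with the polynomial part, so the numerator is (-16)·w^3 + o(w^3), and the limit is (-16)/(-3) = 16/3.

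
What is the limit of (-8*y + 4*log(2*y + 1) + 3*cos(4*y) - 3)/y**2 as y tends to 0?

Substitution gives 0/0 (the numerator vanishes to order 2).
Expand each term to order y^2: the coefficient of y^2 in 3·cos(4y) is -24 and in 4·ln(1 + 2y) is -8.
Lower-order terms cancel with the polynomial part, so the numerator is (-32)·y^2 + o(y^2), and the limit is (-32)/(1) = -32.

-32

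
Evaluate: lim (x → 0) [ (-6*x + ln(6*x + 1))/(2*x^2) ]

Direct substitution gives 0/0.
Apply L'Hôpital: lim (-6 + 6/(6*x + 1))/(4*x), still 0/0.
After 2 applications of L'Hôpital's rule the quotient is (-36/(6*x + 1)^2)/(4); substituting x = 0 gives -9.

-9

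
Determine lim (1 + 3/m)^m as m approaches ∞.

e^(3)

Let L be the limit and take ln: ln L = lim (m)·ln(1 + 3/m) = lim (m)·(3/m + O(1/m²)) = 3.
Hence L = e^(3).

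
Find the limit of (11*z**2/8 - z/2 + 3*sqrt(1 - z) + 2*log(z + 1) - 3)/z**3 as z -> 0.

Substitution gives 0/0 (the numerator vanishes to order 3).
Expand each term to order z^3: the coefficient of z^3 in 2·ln(1 + z) is 2/3 and in 3·√(1 - z) is -3/16.
Lower-order terms cancel with the polynomial part, so the numerator is (23/48)·z^3 + o(z^3), and the limit is (23/48)/(1) = 23/48.

23/48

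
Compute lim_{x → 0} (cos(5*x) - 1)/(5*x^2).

-5/2

Direct substitution gives 0/0.
Apply L'Hôpital: lim (-5*sin(5*x))/(10*x), still 0/0.
After 2 applications of L'Hôpital's rule the quotient is (-25*cos(5*x))/(10); substituting x = 0 gives -5/2.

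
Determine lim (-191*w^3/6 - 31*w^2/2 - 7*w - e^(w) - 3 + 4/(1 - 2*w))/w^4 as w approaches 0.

1535/24

Substitution gives 0/0 (the numerator vanishes to order 4).
Expand each term to order w^4: the coefficient of w^4 in 4·1/(1 - 2w) is 64 and in −e^(w) is -1/24.
Lower-order terms cancel with the polynomial part, so the numerator is (1535/24)·w^4 + o(w^4), and the limit is (1535/24)/(1) = 1535/24.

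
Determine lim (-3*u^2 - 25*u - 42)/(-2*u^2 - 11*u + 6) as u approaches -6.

Direct substitution gives 0/0, so factor. Both numerator and denominator have (u + 6) as a factor.
After cancelling, the expression reduces to (-3*u - 7)/(1 - 2*u).
Substituting u = -6 gives 11/13.

11/13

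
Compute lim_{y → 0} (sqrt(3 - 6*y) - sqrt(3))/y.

Substitution gives 0/0. Multiply numerator and denominator by the conjugate √(3 - 6y) + √3.
The numerator becomes (3 - 6y) − 3 = -6y, so the expression simplifies to -6/(√(3 - 6y) + √3).
Letting y → 0 gives -6/(2√3) = -√(3).

-√(3)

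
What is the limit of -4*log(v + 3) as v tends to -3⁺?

As v → -3⁺, v + 3 → 0⁺ and ln(v + 3) → −∞.
Multiplying by -4 gives ∞.

∞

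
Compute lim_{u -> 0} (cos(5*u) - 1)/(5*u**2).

Direct substitution gives 0/0.
Apply L'Hôpital: lim (-5*sin(5*u))/(10*u), still 0/0.
After 2 applications of L'Hôpital's rule the quotient is (-25*cos(5*u))/(10); substituting u = 0 gives -5/2.

-5/2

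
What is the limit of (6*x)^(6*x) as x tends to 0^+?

1

Base → 0⁺ and exponent → 0⁺: a 0^0 form.
Take logs: 6x·ln(6x). This is 0·(−∞); rewriting as ln(6x)/(1/(6x)) and applying L'Hôpital gives 0.
Hence the limit is e^0 = 1.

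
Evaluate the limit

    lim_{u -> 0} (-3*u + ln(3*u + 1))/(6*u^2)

-3/4

Direct substitution gives 0/0.
Apply L'Hôpital: lim (-3 + 3/(3*u + 1))/(12*u), still 0/0.
After 2 applications of L'Hôpital's rule the quotient is (-9/(3*u + 1)^2)/(12); substituting u = 0 gives -3/4.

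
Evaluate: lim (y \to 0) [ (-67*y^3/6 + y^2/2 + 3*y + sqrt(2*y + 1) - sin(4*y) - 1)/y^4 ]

Substitution gives 0/0 (the numerator vanishes to order 4).
Expand each term to order y^4: the coefficient of y^4 in −sin(4y) is 0 and in √(1 + 2y) is -5/8.
Lower-order terms cancel with the polynomial part, so the numerator is (-5/8)·y^4 + o(y^4), and the limit is (-5/8)/(1) = -5/8.

-5/8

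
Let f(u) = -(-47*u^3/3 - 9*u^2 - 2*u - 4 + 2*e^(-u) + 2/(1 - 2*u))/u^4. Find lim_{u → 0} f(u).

Substitution gives 0/0 (the numerator vanishes to order 4).
Expand each term to order u^4: the coefficient of u^4 in 2·1/(1 - 2u) is 32 and in 2·e^(-u) is 1/12.
Lower-order terms cancel with the polynomial part, so the numerator is (385/12)·u^4 + o(u^4), and the limit is (385/12)/(-1) = -385/12.

-385/12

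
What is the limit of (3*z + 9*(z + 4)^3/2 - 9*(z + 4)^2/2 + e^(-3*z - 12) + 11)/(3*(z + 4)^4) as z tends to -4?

Direct substitution gives 0/0.
Apply L'Hôpital: lim (-9*z + 27*(z + 4)^2/2 - 3*e^(-3*z - 12) - 33)/(12*(z + 4)^3), still 0/0.
Apply L'Hôpital: lim (27*z + 9*e^(-3*z - 12) + 99)/(36*(z + 4)^2), still 0/0.
Apply L'Hôpital: lim (27 - 27*e^(-3*z - 12))/(72*z + 288), still 0/0.
After 4 applications of L'Hôpital's rule the quotient is (81*e^(-3*z - 12))/(72); substituting z = -4 gives 9/8.

9/8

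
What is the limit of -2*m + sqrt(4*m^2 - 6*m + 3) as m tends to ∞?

-3/2

An ∞ − ∞ form. Rationalising with the conjugate, the difference becomes (-6m + 3) / (√(4*m^2 - 6*m + 3) + 2m).
For large m the denominator behaves like 2·2m, so the quotient tends to -6/4 = -3/2.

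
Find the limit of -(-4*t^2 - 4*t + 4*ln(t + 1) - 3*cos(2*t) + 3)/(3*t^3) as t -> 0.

-4/9

Substitution gives 0/0; apply L'Hôpital's rule 3 times.
After differentiating numerator and denominator 3 times the quotient is (-24*sin(2*t) + 8/(t + 1)^3)/(-18); at t = 0 this is -4/9.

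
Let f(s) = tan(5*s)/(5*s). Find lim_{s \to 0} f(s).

1

Substitution gives 0/0.
Since tan(u)/u → 1 as u → 0, tan(5s)/(5s) → 1 and the limit is 5/5 = 1.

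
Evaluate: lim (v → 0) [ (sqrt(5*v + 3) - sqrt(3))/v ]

5*√(3)/6

Substitution gives 0/0. Multiply numerator and denominator by the conjugate √(3 + 5v) + √3.
The numerator becomes (3 + 5v) − 3 = 5v, so the expression simplifies to 5/(√(3 + 5v) + √3).
Letting v → 0 gives 5/(2√3) = 5*√(3)/6.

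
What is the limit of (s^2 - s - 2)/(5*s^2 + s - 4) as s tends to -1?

Since s = -1 makes numerator and denominator zero, (s + 1) divides both.
Cancelling it gives (s - 2)/(5*s - 4); now plug in s = -1 to get 1/3.

1/3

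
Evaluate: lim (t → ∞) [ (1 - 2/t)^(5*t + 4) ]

e^(-10)

Let L be the limit and take ln: ln L = lim (5t + 4)·ln(1 - 2/t) = lim (5t + 4)·(-2/t + O(1/t²)) = -10.
Hence L = e^(-10).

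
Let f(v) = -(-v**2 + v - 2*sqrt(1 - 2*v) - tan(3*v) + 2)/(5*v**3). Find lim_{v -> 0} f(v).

8/5

Substitution gives 0/0; apply L'Hôpital's rule 3 times.
After differentiating numerator and denominator 3 times the quotient is (6*(36*(1 - 2*v)^(5/2)*(cos(6*v) - 2)/(cos(6*v) + 1)^2 + 1)/(1 - 2*v)^(5/2))/(-30); at v = 0 this is 8/5.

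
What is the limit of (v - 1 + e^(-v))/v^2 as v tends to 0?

1/2

Direct substitution gives 0/0.
Apply L'Hôpital: lim (1 - e^(-v))/(2*v), still 0/0.
After 2 applications of L'Hôpital's rule the quotient is (e^(-v))/(2); substituting v = 0 gives 1/2.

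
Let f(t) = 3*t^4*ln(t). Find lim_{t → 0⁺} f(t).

0

This is a 0·(−∞) form. Rewrite as 3·ln(t) / t^(−4) and apply L'Hôpital:
the derivative quotient is 3·(1/t) / (−4·t^(−5)) = (-3/4)·t^4 → 0.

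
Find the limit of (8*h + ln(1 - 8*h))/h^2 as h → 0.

Direct substitution gives 0/0.
Apply L'Hôpital: lim (8 - 8/(1 - 8*h))/(2*h), still 0/0.
After 2 applications of L'Hôpital's rule the quotient is (-64/(1 - 8*h)^2)/(2); substituting h = 0 gives -32.

-32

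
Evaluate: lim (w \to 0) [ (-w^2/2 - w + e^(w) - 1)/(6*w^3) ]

1/36

Direct substitution gives 0/0.
Apply L'Hôpital: lim (-w + e^(w) - 1)/(18*w^2), still 0/0.
Apply L'Hôpital: lim (e^(w) - 1)/(36*w), still 0/0.
After 3 applications of L'Hôpital's rule the quotient is (e^(w))/(36); substituting w = 0 gives 1/36.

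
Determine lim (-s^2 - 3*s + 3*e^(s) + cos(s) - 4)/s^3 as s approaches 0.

Substitution gives 0/0; apply L'Hôpital's rule 3 times.
After differentiating numerator and denominator 3 times the quotient is (3*e^(s) + sin(s))/(6); at s = 0 this is 1/2.

1/2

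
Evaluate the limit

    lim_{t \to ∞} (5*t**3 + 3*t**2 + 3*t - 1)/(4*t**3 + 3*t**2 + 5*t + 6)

5/4

Numerator and denominator both have degree 3.
Dividing every term by t^3, all lower-order terms vanish and the limit is the ratio of leading coefficients, 5/(4) = 5/4.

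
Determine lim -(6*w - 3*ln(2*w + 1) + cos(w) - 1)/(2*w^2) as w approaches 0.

-11/4

Substitution gives 0/0; apply L'Hôpital's rule 2 times.
After differentiating numerator and denominator 2 times the quotient is (-cos(w) + 12/(2*w + 1)^2)/(-4); at w = 0 this is -11/4.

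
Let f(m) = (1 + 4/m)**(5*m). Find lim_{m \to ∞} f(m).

Write it as [(1 + 4/m)^m]^(5) · (1 + 4/m)^(0). The bracketed term tends to e^(4) and the second factor to 1, so the limit is e^(20).

e^(20)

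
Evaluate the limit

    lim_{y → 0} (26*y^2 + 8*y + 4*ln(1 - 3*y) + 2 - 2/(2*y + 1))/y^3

-20

Substitution gives 0/0; apply L'Hôpital's rule 3 times.
After differentiating numerator and denominator 3 times the quotient is (216/(3*y - 1)^3 + 96/(2*y + 1)^4)/(6); at y = 0 this is -20.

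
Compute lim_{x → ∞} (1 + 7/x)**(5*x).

e^(35)

Write it as [(1 + 7/x)^x]^(5) · (1 + 7/x)^(0). The bracketed term tends to e^(7) and the second factor to 1, so the limit is e^(35).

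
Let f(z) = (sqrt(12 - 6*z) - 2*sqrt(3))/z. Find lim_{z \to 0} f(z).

Substitution gives 0/0. Multiply numerator and denominator by the conjugate √(12 - 6z) + √12.
The numerator becomes (12 - 6z) − 12 = -6z, so the expression simplifies to -6/(√(12 - 6z) + √12).
Letting z → 0 gives -6/(2√12) = -√(3)/2.

-√(3)/2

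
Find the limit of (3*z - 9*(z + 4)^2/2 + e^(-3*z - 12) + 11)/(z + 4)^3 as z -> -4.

Direct substitution gives 0/0.
Apply L'Hôpital: lim (-9*z - 3*e^(-3*z - 12) - 33)/(3*(z + 4)^2), still 0/0.
Apply L'Hôpital: lim (9*e^(-3*z - 12) - 9)/(6*z + 24), still 0/0.
After 3 applications of L'Hôpital's rule the quotient is (-27*e^(-3*z - 12))/(6); substituting z = -4 gives -9/2.

-9/2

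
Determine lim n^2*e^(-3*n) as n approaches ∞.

Write as n^2/e^{3n}, an ∞/∞ form.
Exponential growth dominates any polynomial, so repeated L'Hôpital (or the standard result) gives 0.

0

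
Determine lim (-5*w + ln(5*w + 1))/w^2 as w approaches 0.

Direct substitution gives 0/0.
Apply L'Hôpital: lim (-5 + 5/(5*w + 1))/(2*w), still 0/0.
After 2 applications of L'Hôpital's rule the quotient is (-25/(5*w + 1)^2)/(2); substituting w = 0 gives -25/2.

-25/2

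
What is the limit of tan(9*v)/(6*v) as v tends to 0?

Substitution gives 0/0.
Since tan(u)/u → 1 as u → 0, tan(9v)/(9v) → 1 and the limit is 9/6 = 3/2.

3/2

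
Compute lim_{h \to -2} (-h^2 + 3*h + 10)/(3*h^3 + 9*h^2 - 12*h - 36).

Since h = -2 makes numerator and denominator zero, (h + 2) divides both.
Cancelling it gives (5 - h)/(3*h^2 + 3*h - 18); now plug in h = -2 to get -7/12.

-7/12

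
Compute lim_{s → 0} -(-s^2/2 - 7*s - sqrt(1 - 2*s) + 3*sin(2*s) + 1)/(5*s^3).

Substitution gives 0/0; apply L'Hôpital's rule 3 times.
After differentiating numerator and denominator 3 times the quotient is (-24*cos(2*s) + 3/(1 - 2*s)^(5/2))/(-30); at s = 0 this is 7/10.

7/10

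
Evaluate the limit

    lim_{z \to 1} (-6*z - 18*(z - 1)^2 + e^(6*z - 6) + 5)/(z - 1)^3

36

Direct substitution gives 0/0.
Apply L'Hôpital: lim (-36*z + 6*e^(6*z - 6) + 30)/(3*(z - 1)^2), still 0/0.
Apply L'Hôpital: lim (36*e^(6*z - 6) - 36)/(6*z - 6), still 0/0.
After 3 applications of L'Hôpital's rule the quotient is (216*e^(6*z - 6))/(6); substituting z = 1 gives 36.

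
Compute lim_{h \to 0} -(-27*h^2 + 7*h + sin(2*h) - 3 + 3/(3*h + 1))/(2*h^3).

247/6

Substitution gives 0/0; apply L'Hôpital's rule 3 times.
After differentiating numerator and denominator 3 times the quotient is (-8*cos(2*h) - 486/(3*h + 1)^4)/(-12); at h = 0 this is 247/6.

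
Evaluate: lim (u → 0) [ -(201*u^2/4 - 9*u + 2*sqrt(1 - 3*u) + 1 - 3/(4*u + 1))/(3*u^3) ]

Substitution gives 0/0; apply L'Hôpital's rule 3 times.
After differentiating numerator and denominator 3 times the quotient is (1152/(4*u + 1)^4 - 81/(4*(1 - 3*u)^(5/2)))/(-18); at u = 0 this is -503/8.

-503/8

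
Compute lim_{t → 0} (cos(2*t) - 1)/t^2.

Direct substitution gives 0/0.
Apply L'Hôpital: lim (-2*sin(2*t))/(2*t), still 0/0.
After 2 applications of L'Hôpital's rule the quotient is (-4*cos(2*t))/(2); substituting t = 0 gives -2.

-2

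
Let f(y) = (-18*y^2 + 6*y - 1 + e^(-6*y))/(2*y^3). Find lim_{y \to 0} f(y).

-18

Direct substitution gives 0/0.
Apply L'Hôpital: lim (-36*y + 6 - 6*e^(-6*y))/(6*y^2), still 0/0.
Apply L'Hôpital: lim (-36 + 36*e^(-6*y))/(12*y), still 0/0.
After 3 applications of L'Hôpital's rule the quotient is (-216*e^(-6*y))/(12); substituting y = 0 gives -18.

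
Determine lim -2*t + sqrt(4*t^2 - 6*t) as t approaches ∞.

An ∞ − ∞ form. Rationalising with the conjugate, the difference becomes (-6t) / (√(4*t^2 - 6*t) + 2t).
For large t the denominator behaves like 2·2t, so the quotient tends to -6/4 = -3/2.

-3/2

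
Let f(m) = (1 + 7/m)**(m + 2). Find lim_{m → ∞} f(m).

The base → 1 and the exponent → ∞: a 1^∞ form.
Take logarithms: (m + 2)·ln(1 + 7/m). Since ln(1+u) ~ u for small u, this behaves like (m)·(7/m) → 7.
So the limit is e^(7).

e^(7)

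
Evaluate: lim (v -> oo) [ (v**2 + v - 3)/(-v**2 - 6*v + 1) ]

-1

Numerator and denominator both have degree 2.
Dividing every term by v^2, all lower-order terms vanish and the limit is the ratio of leading coefficients, 1/(-1) = -1.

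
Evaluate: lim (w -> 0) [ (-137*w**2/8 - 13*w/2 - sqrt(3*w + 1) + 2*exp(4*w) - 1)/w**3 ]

Substitution gives 0/0; apply L'Hôpital's rule 3 times.
After differentiating numerator and denominator 3 times the quotient is (128*e^(4*w) - 81/(8*(3*w + 1)^(5/2)))/(6); at w = 0 this is 943/48.

943/48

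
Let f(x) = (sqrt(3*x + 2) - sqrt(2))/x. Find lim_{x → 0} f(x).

Substitution gives 0/0. Multiply numerator and denominator by the conjugate √(2 + 3x) + √2.
The numerator becomes (2 + 3x) − 2 = 3x, so the expression simplifies to 3/(√(2 + 3x) + √2).
Letting x → 0 gives 3/(2√2) = 3*√(2)/4.

3*√(2)/4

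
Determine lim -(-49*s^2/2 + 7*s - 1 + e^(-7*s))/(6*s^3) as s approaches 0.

343/36

Direct substitution gives 0/0.
Apply L'Hôpital: lim (-49*s + 7 - 7*e^(-7*s))/(-18*s^2), still 0/0.
Apply L'Hôpital: lim (-49 + 49*e^(-7*s))/(-36*s), still 0/0.
After 3 applications of L'Hôpital's rule the quotient is (-343*e^(-7*s))/(-36); substituting s = 0 gives 343/36.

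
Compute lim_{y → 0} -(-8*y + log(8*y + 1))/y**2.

Direct substitution gives 0/0.
Apply L'Hôpital: lim (-8 + 8/(8*y + 1))/(-2*y), still 0/0.
After 2 applications of L'Hôpital's rule the quotient is (-64/(8*y + 1)^2)/(-2); substituting y = 0 gives 32.

32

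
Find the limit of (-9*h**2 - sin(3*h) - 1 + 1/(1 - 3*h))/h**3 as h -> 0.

63/2

Substitution gives 0/0 (the numerator vanishes to order 3).
Expand each term to order h^3: the coefficient of h^3 in 1/(1 - 3h) is 27 and in −sin(3h) is 9/2.
Lower-order terms cancel with the polynomial part, so the numerator is (63/2)·h^3 + o(h^3), and the limit is (63/2)/(1) = 63/2.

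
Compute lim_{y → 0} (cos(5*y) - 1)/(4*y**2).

-25/8

Direct substitution gives 0/0.
Apply L'Hôpital: lim (-5*sin(5*y))/(8*y), still 0/0.
After 2 applications of L'Hôpital's rule the quotient is (-25*cos(5*y))/(8); substituting y = 0 gives -25/8.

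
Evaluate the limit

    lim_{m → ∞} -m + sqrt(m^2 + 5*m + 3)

An ∞ − ∞ form. Rationalising with the conjugate, the difference becomes (5m + 3) / (√(m^2 + 5*m + 3) + m).
For large m the denominator behaves like 2·m, so the quotient tends to 5/2 = 5/2.

5/2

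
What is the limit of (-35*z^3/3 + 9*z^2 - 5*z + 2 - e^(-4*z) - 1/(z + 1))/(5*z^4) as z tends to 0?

-7/3

Substitution gives 0/0; apply L'Hôpital's rule 4 times.
After differentiating numerator and denominator 4 times the quotient is (-256*e^(-4*z) - 24/(z + 1)^5)/(120); at z = 0 this is -7/3.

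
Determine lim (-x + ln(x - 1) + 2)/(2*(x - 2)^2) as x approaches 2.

Direct substitution gives 0/0.
Apply L'Hôpital: lim (-1 + 1/(x - 1))/(4*x - 8), still 0/0.
After 2 applications of L'Hôpital's rule the quotient is (-1/(x - 1)^2)/(4); substituting x = 2 gives -1/4.

-1/4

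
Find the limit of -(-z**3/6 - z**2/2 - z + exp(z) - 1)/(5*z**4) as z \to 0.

-1/120

Direct substitution gives 0/0.
Apply L'Hôpital: lim (-z^2/2 - z + e^(z) - 1)/(-20*z^3), still 0/0.
Apply L'Hôpital: lim (-z + e^(z) - 1)/(-60*z^2), still 0/0.
Apply L'Hôpital: lim (e^(z) - 1)/(-120*z), still 0/0.
After 4 applications of L'Hôpital's rule the quotient is (e^(z))/(-120); substituting z = 0 gives -1/120.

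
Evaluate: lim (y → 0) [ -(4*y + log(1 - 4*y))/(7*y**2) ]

8/7

Direct substitution gives 0/0.
Apply L'Hôpital: lim (4 - 4/(1 - 4*y))/(-14*y), still 0/0.
After 2 applications of L'Hôpital's rule the quotient is (-16/(1 - 4*y)^2)/(-14); substituting y = 0 gives 8/7.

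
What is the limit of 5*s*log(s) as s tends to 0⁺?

This is a 0·(−∞) form. Rewrite as 5·ln(s) / s^(−1) and apply L'Hôpital:
the derivative quotient is 5·(1/s) / (−1·s^(−2)) = (-5/1)·s^1 → 0.

0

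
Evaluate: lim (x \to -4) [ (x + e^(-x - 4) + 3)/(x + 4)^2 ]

1/2

Direct substitution gives 0/0.
Apply L'Hôpital: lim (1 - e^(-x - 4))/(2*x + 8), still 0/0.
After 2 applications of L'Hôpital's rule the quotient is (e^(-x - 4))/(2); substituting x = -4 gives 1/2.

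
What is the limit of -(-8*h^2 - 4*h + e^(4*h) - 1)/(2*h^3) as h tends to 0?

-16/3

Direct substitution gives 0/0.
Apply L'Hôpital: lim (-16*h + 4*e^(4*h) - 4)/(-6*h^2), still 0/0.
Apply L'Hôpital: lim (16*e^(4*h) - 16)/(-12*h), still 0/0.
After 3 applications of L'Hôpital's rule the quotient is (64*e^(4*h))/(-12); substituting h = 0 gives -16/3.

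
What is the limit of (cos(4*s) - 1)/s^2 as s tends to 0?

Direct substitution gives 0/0.
Apply L'Hôpital: lim (-4*sin(4*s))/(2*s), still 0/0.
After 2 applications of L'Hôpital's rule the quotient is (-16*cos(4*s))/(2); substituting s = 0 gives -8.

-8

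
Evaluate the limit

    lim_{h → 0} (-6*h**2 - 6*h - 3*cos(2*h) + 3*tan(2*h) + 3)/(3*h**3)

8/3

Substitution gives 0/0; apply L'Hôpital's rule 3 times.
After differentiating numerator and denominator 3 times the quotient is (-24*sin(2*h) + 144*tan(2*h)^4 + 192*tan(2*h)^2 + 48)/(18); at h = 0 this is 8/3.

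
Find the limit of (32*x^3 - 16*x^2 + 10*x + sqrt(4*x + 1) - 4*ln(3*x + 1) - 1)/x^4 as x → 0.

Substitution gives 0/0 (the numerator vanishes to order 4).
Expand each term to order x^4: the coefficient of x^4 in -4·ln(1 + 3x) is 81 and in √(1 + 4x) is -10.
Lower-order terms cancel with the polynomial part, so the numerator is (71)·x^4 + o(x^4), and the limit is (71)/(1) = 71.

71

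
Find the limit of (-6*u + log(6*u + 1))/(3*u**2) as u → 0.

Direct substitution gives 0/0.
Apply L'Hôpital: lim (-6 + 6/(6*u + 1))/(6*u), still 0/0.
After 2 applications of L'Hôpital's rule the quotient is (-36/(6*u + 1)^2)/(6); substituting u = 0 gives -6.

-6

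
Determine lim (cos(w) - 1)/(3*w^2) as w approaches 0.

-1/6

Direct substitution gives 0/0.
Apply L'Hôpital: lim (-sin(w))/(6*w), still 0/0.
After 2 applications of L'Hôpital's rule the quotient is (-cos(w))/(6); substituting w = 0 gives -1/6.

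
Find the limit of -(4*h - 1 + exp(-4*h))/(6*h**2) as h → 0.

Direct substitution gives 0/0.
Apply L'Hôpital: lim (4 - 4*e^(-4*h))/(-12*h), still 0/0.
After 2 applications of L'Hôpital's rule the quotient is (16*e^(-4*h))/(-12); substituting h = 0 gives -4/3.

-4/3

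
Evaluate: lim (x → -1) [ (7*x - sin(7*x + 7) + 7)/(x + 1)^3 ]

Direct substitution gives 0/0.
Apply L'Hôpital: lim (7 - 7*cos(7*x + 7))/(3*(x + 1)^2), still 0/0.
Apply L'Hôpital: lim (49*sin(7*x + 7))/(6*x + 6), still 0/0.
After 3 applications of L'Hôpital's rule the quotient is (343*cos(7*x + 7))/(6); substituting x = -1 gives 343/6.

343/6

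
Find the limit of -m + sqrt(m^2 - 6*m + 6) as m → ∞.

-3

This has the form ∞ − ∞. Multiply and divide by the conjugate √(m^2 - 6*m + 6) + m.
That gives (-6m + 6) / (√(m^2 - 6*m + 6) + m).
Divide numerator and denominator by m: the limit is -6/(2·1) = -3.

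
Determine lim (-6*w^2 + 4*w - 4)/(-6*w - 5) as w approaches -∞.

-∞

The numerator has higher degree (2 > 1); the quotient behaves like (-6/(-6))·w^1 for large |w|.
As w → −∞ this diverges to -∞.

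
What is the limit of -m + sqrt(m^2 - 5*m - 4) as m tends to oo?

-5/2

An ∞ − ∞ form. Rationalising with the conjugate, the difference becomes (-5m - 4) / (√(m^2 - 5*m - 4) + m).
For large m the denominator behaves like 2·m, so the quotient tends to -5/2 = -5/2.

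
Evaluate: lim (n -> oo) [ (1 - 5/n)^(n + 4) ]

Let L be the limit and take ln: ln L = lim (n + 4)·ln(1 - 5/n) = lim (n + 4)·(-5/n + O(1/n²)) = -5.
Hence L = e^(-5).

e^(-5)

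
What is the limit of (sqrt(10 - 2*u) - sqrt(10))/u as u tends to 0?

Substitution gives 0/0. Multiply numerator and denominator by the conjugate √(10 - 2u) + √10.
The numerator becomes (10 - 2u) − 10 = -2u, so the expression simplifies to -2/(√(10 - 2u) + √10).
Letting u → 0 gives -2/(2√10) = -√(10)/10.

-√(10)/10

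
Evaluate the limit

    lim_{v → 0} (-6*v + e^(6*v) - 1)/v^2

18

Direct substitution gives 0/0.
Apply L'Hôpital: lim (6*e^(6*v) - 6)/(2*v), still 0/0.
After 2 applications of L'Hôpital's rule the quotient is (36*e^(6*v))/(2); substituting v = 0 gives 18.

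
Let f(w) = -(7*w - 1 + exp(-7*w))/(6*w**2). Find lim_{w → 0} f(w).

Direct substitution gives 0/0.
Apply L'Hôpital: lim (7 - 7*e^(-7*w))/(-12*w), still 0/0.
After 2 applications of L'Hôpital's rule the quotient is (49*e^(-7*w))/(-12); substituting w = 0 gives -49/12.

-49/12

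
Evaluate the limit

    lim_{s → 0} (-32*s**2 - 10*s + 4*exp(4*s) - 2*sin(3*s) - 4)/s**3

155/3

Substitution gives 0/0; apply L'Hôpital's rule 3 times.
After differentiating numerator and denominator 3 times the quotient is (256*e^(4*s) + 54*cos(3*s))/(6); at s = 0 this is 155/3.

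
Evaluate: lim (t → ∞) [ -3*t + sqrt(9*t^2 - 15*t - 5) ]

-5/2

An ∞ − ∞ form. Rationalising with the conjugate, the difference becomes (-15t - 5) / (√(9*t^2 - 15*t - 5) + 3t).
For large t the denominator behaves like 2·3t, so the quotient tends to -15/6 = -5/2.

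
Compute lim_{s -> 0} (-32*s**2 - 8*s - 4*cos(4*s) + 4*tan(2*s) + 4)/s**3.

32/3

Substitution gives 0/0 (the numerator vanishes to order 3).
Expand each term to order s^3: the coefficient of s^3 in 4·tan(2s) is 32/3 and in -4·cos(4s) is 0.
Lower-order terms cancel with the polynomial part, so the numerator is (32/3)·s^3 + o(s^3), and the limit is (32/3)/(1) = 32/3.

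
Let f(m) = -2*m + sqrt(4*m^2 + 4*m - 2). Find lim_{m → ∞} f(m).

1

This has the form ∞ − ∞. Multiply and divide by the conjugate √(4*m^2 + 4*m - 2) + 2m.
That gives (4m - 2) / (√(4*m^2 + 4*m - 2) + 2m).
Divide numerator and denominator by m: the limit is 4/(2·2) = 1.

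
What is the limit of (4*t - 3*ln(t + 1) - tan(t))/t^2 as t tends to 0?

3/2

Substitution gives 0/0 (the numerator vanishes to order 2).
Expand each term to order t^2: the coefficient of t^2 in -3·ln(1 + t) is 3/2 and in −tan(t) is 0.
Lower-order terms cancel with the polynomial part, so the numerator is (3/2)·t^2 + o(t^2), and the limit is (3/2)/(1) = 3/2.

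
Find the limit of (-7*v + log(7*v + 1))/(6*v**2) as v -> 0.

-49/12

Direct substitution gives 0/0.
Apply L'Hôpital: lim (-7 + 7/(7*v + 1))/(12*v), still 0/0.
After 2 applications of L'Hôpital's rule the quotient is (-49/(7*v + 1)^2)/(12); substituting v = 0 gives -49/12.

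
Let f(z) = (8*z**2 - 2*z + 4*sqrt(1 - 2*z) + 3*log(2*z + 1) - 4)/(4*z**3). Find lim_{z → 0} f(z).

3/2

Substitution gives 0/0 (the numerator vanishes to order 3).
Expand each term to order z^3: the coefficient of z^3 in 4·√(1 - 2z) is -2 and in 3·ln(1 + 2z) is 8.
Lower-order terms cancel with the polynomial part, so the numerator is (6)·z^3 + o(z^3), and the limit is (6)/(4) = 3/2.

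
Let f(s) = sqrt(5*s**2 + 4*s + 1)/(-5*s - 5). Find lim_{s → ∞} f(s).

-√(5)/5

For large |s|, √(5*s^2 + 4*s + 1) ≈ √5·|s| and the denominator ≈ -5s.
Since s → +∞, |s| = s, giving √5/(-5) = -√(5)/5.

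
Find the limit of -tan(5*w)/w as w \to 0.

Substitution gives 0/0.
Since tan(u)/u → 1 as u → 0, tan(5w)/(5w) → 1 and the limit is 5/(-1) = -5.

-5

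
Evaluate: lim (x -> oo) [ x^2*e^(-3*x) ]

Write as x^2/e^{3x}, an ∞/∞ form.
Exponential growth dominates any polynomial, so repeated L'Hôpital (or the standard result) gives 0.

0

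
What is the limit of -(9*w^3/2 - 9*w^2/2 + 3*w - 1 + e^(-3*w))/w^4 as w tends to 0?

Direct substitution gives 0/0.
Apply L'Hôpital: lim (27*w^2/2 - 9*w + 3 - 3*e^(-3*w))/(-4*w^3), still 0/0.
Apply L'Hôpital: lim (27*w - 9 + 9*e^(-3*w))/(-12*w^2), still 0/0.
Apply L'Hôpital: lim (27 - 27*e^(-3*w))/(-24*w), still 0/0.
After 4 applications of L'Hôpital's rule the quotient is (81*e^(-3*w))/(-24); substituting w = 0 gives -27/8.

-27/8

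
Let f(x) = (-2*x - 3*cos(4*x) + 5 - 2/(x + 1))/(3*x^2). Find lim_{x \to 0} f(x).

22/3

Substitution gives 0/0 (the numerator vanishes to order 2).
Expand each term to order x^2: the coefficient of x^2 in -3·cos(4x) is 24 and in -2·1/(1 + x) is -2.
Lower-order terms cancel with the polynomial part, so the numerator is (22)·x^2 + o(x^2), and the limit is (22)/(3) = 22/3.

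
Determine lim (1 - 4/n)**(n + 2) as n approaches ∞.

e^(-4)

Let L be the limit and take ln: ln L = lim (n + 2)·ln(1 - 4/n) = lim (n + 2)·(-4/n + O(1/n²)) = -4.
Hence L = e^(-4).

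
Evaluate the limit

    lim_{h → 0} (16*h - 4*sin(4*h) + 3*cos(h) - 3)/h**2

-3/2

Substitution gives 0/0; apply L'Hôpital's rule 2 times.
After differentiating numerator and denominator 2 times the quotient is (64*sin(4*h) - 3*cos(h))/(2); at h = 0 this is -3/2.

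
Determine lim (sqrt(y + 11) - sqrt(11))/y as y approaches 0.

A 0/0 form; rationalise with √(11 + y) + √11. This collapses the numerator to y, leaving 1/(√(11 + y) + √11) → 1/(2√11) = √(11)/22.

√(11)/22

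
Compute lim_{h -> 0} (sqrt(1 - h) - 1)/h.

Substitution gives 0/0. Multiply numerator and denominator by the conjugate √(1 - h) + √1.
The numerator becomes (1 - h) − 1 = -h, so the expression simplifies to -1/(√(1 - h) + √1).
Letting h → 0 gives -1/(2√1) = -1/2.

-1/2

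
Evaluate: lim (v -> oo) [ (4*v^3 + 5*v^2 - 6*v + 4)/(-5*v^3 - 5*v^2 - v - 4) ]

-4/5

Numerator and denominator both have degree 3.
Dividing every term by v^3, all lower-order terms vanish and the limit is the ratio of leading coefficients, 4/(-5) = -4/5.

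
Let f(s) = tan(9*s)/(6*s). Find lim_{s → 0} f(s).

Substitution gives 0/0.
Since tan(u)/u → 1 as u → 0, tan(9s)/(9s) → 1 and the limit is 9/6 = 3/2.

3/2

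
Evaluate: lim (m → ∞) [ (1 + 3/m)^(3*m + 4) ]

e^(9)

The base → 1 and the exponent → ∞: a 1^∞ form.
Take logarithms: (3m + 4)·ln(1 + 3/m). Since ln(1+u) ~ u for small u, this behaves like (3m)·(3/m) → 9.
So the limit is e^(9).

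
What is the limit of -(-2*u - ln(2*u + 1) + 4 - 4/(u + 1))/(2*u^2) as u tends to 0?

Substitution gives 0/0 (the numerator vanishes to order 2).
Expand each term to order u^2: the coefficient of u^2 in -4·1/(1 + u) is -4 and in −ln(1 + 2u) is 2.
Lower-order terms cancel with the polynomial part, so the numerator is (-2)·u^2 + o(u^2), and the limit is (-2)/(-2) = 1.

1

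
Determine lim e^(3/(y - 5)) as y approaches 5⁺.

∞

As y → 5⁺, 3/(y - 5) → +∞, so e^(3/(y - 5)) → ∞.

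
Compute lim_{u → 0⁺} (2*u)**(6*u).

1

Base → 0⁺ and exponent → 0⁺: a 0^0 form.
Take logs: 6u·ln(2u). This is 0·(−∞); rewriting as ln(2u)/(1/(6u)) and applying L'Hôpital gives 0.
Hence the limit is e^0 = 1.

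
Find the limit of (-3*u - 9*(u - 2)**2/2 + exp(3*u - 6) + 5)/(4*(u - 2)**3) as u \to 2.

9/8

Direct substitution gives 0/0.
Apply L'Hôpital: lim (-9*u + 3*e^(3*u - 6) + 15)/(12*(u - 2)^2), still 0/0.
Apply L'Hôpital: lim (9*e^(3*u - 6) - 9)/(24*u - 48), still 0/0.
After 3 applications of L'Hôpital's rule the quotient is (27*e^(3*u - 6))/(24); substituting u = 2 gives 9/8.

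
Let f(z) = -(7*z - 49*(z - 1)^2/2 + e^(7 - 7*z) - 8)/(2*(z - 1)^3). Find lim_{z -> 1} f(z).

Direct substitution gives 0/0.
Apply L'Hôpital: lim (-49*z - 7*e^(7 - 7*z) + 56)/(-6*(z - 1)^2), still 0/0.
Apply L'Hôpital: lim (49*e^(7 - 7*z) - 49)/(12 - 12*z), still 0/0.
After 3 applications of L'Hôpital's rule the quotient is (-343*e^(7 - 7*z))/(-12); substituting z = 1 gives 343/12.

343/12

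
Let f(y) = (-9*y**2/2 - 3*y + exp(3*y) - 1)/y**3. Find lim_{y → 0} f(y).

9/2

Direct substitution gives 0/0.
Apply L'Hôpital: lim (-9*y + 3*e^(3*y) - 3)/(3*y^2), still 0/0.
Apply L'Hôpital: lim (9*e^(3*y) - 9)/(6*y), still 0/0.
After 3 applications of L'Hôpital's rule the quotient is (27*e^(3*y))/(6); substituting y = 0 gives 9/2.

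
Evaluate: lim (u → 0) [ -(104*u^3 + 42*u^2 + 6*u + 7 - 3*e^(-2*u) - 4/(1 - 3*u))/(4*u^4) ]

Substitution gives 0/0; apply L'Hôpital's rule 4 times.
After differentiating numerator and denominator 4 times the quotient is (-48*e^(-2*u) + 7776/(3*u - 1)^5)/(-96); at u = 0 this is 163/2.

163/2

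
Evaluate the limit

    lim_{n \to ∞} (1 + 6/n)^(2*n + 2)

The base → 1 and the exponent → ∞: a 1^∞ form.
Take logarithms: (2n + 2)·ln(1 + 6/n). Since ln(1+u) ~ u for small u, this behaves like (2n)·(6/n) → 12.
So the limit is e^(12).

e^(12)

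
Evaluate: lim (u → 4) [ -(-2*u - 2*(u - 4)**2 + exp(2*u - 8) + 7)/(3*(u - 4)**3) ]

Direct substitution gives 0/0.
Apply L'Hôpital: lim (-4*u + 2*e^(2*u - 8) + 14)/(-9*(u - 4)^2), still 0/0.
Apply L'Hôpital: lim (4*e^(2*u - 8) - 4)/(72 - 18*u), still 0/0.
After 3 applications of L'Hôpital's rule the quotient is (8*e^(2*u - 8))/(-18); substituting u = 4 gives -4/9.

-4/9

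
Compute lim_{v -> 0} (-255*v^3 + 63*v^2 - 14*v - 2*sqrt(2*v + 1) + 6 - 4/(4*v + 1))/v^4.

-4091/4

Substitution gives 0/0; apply L'Hôpital's rule 4 times.
After differentiating numerator and denominator 4 times the quotient is (-24576/(4*v + 1)^5 + 30/(2*v + 1)^(7/2))/(24); at v = 0 this is -4091/4.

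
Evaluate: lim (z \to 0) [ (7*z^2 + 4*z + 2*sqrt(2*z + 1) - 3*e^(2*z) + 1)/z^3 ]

-3

Substitution gives 0/0; apply L'Hôpital's rule 3 times.
After differentiating numerator and denominator 3 times the quotient is (-24*e^(2*z) + 6/(2*z + 1)^(5/2))/(6); at z = 0 this is -3.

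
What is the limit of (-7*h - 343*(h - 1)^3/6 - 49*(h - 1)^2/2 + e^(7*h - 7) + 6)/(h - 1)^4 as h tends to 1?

2401/24

Direct substitution gives 0/0.
Apply L'Hôpital: lim (-49*h - 343*(h - 1)^2/2 + 7*e^(7*h - 7) + 42)/(4*(h - 1)^3), still 0/0.
Apply L'Hôpital: lim (-343*h + 49*e^(7*h - 7) + 294)/(12*(h - 1)^2), still 0/0.
Apply L'Hôpital: lim (343*e^(7*h - 7) - 343)/(24*h - 24), still 0/0.
After 4 applications of L'Hôpital's rule the quotient is (2401*e^(7*h - 7))/(24); substituting h = 1 gives 2401/24.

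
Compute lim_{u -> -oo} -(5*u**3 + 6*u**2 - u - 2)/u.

-∞

The numerator has higher degree (3 > 1); the quotient behaves like (5/(-1))·u^2 for large |u|.
As u → −∞ this diverges to -∞.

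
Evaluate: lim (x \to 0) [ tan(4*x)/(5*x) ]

4/5

Substitution gives 0/0.
Since tan(u)/u → 1 as u → 0, tan(4x)/(4x) → 1 and the limit is 4/5.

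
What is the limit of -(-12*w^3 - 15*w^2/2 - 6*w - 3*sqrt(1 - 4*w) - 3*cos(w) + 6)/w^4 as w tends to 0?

Substitution gives 0/0 (the numerator vanishes to order 4).
Expand each term to order w^4: the coefficient of w^4 in -3·cos(w) is -1/8 and in -3·√(1 - 4w) is 30.
Lower-order terms cancel with the polynomial part, so the numerator is (239/8)·w^4 + o(w^4), and the limit is (239/8)/(-1) = -239/8.

-239/8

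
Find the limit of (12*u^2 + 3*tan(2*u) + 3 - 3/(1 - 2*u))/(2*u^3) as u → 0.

-8

Substitution gives 0/0 (the numerator vanishes to order 3).
Expand each term to order u^3: the coefficient of u^3 in -3·1/(1 - 2u) is -24 and in 3·tan(2u) is 8.
Lower-order terms cancel with the polynomial part, so the numerator is (-16)·u^3 + o(u^3), and the limit is (-16)/(2) = -8.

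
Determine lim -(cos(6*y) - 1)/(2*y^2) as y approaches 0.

9

Direct substitution gives 0/0.
Apply L'Hôpital: lim (-6*sin(6*y))/(-4*y), still 0/0.
After 2 applications of L'Hôpital's rule the quotient is (-36*cos(6*y))/(-4); substituting y = 0 gives 9.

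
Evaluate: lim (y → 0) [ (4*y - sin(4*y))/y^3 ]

Direct substitution gives 0/0.
Apply L'Hôpital: lim (4 - 4*cos(4*y))/(3*y^2), still 0/0.
Apply L'Hôpital: lim (16*sin(4*y))/(6*y), still 0/0.
After 3 applications of L'Hôpital's rule the quotient is (64*cos(4*y))/(6); substituting y = 0 gives 32/3.

32/3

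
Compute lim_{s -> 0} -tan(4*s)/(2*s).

-2

Substitution gives 0/0.
Since tan(u)/u → 1 as u → 0, tan(4s)/(4s) → 1 and the limit is 4/(-2) = -2.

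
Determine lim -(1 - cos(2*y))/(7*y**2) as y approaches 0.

-2/7

Substitution gives 0/0.
Use (1 − cos u)/u² → 1/2 with u = 2y: the limit is 2²/(2·(-7)) = -2/7.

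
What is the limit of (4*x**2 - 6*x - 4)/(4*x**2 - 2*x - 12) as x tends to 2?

5/7

At x = 2 both the top and bottom vanish — a removable singularity. Factoring out (x - 2) from each leaves (4*x + 2)/(4*x + 6), which at x = 2 equals 5/7.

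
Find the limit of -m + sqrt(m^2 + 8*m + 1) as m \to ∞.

4

An ∞ − ∞ form. Rationalising with the conjugate, the difference becomes (8m + 1) / (√(m^2 + 8*m + 1) + m).
For large m the denominator behaves like 2·m, so the quotient tends to 8/2 = 4.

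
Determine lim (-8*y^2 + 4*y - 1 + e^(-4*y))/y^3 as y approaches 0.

Direct substitution gives 0/0.
Apply L'Hôpital: lim (-16*y + 4 - 4*e^(-4*y))/(3*y^2), still 0/0.
Apply L'Hôpital: lim (-16 + 16*e^(-4*y))/(6*y), still 0/0.
After 3 applications of L'Hôpital's rule the quotient is (-64*e^(-4*y))/(6); substituting y = 0 gives -32/3.

-32/3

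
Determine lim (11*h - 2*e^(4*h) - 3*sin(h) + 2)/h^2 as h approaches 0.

Substitution gives 0/0 (the numerator vanishes to order 2).
Expand each term to order h^2: the coefficient of h^2 in -3·sin(h) is 0 and in -2·e^(4h) is -16.
Lower-order terms cancel with the polynomial part, so the numerator is (-16)·h^2 + o(h^2), and the limit is (-16)/(1) = -16.

-16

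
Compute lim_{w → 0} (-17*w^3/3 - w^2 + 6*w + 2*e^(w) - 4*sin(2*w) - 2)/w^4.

Substitution gives 0/0 (the numerator vanishes to order 4).
Expand each term to order w^4: the coefficient of w^4 in -4·sin(2w) is 0 and in 2·e^(w) is 1/12.
Lower-order terms cancel with the polynomial part, so the numerator is (1/12)·w^4 + o(w^4), and the limit is (1/12)/(1) = 1/12.

1/12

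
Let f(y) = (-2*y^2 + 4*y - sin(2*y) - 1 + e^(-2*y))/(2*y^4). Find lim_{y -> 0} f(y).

Substitution gives 0/0 (the numerator vanishes to order 4).
Expand each term to order y^4: the coefficient of y^4 in −sin(2y) is 0 and in e^(-2y) is 2/3.
Lower-order terms cancel with the polynomial part, so the numerator is (2/3)·y^4 + o(y^4), and the limit is (2/3)/(2) = 1/3.

1/3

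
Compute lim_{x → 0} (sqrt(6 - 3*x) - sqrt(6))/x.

A 0/0 form; rationalise with √(6 - 3x) + √6. This collapses the numerator to -3x, leaving -3/(√(6 - 3x) + √6) → -3/(2√6) = -√(6)/4.

-√(6)/4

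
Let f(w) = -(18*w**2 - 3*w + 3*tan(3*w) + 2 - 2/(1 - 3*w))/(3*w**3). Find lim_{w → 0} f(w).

Substitution gives 0/0; apply L'Hôpital's rule 3 times.
After differentiating numerator and denominator 3 times the quotient is (486*tan(3*w)^2/cos(3*w)^2 + 162/cos(3*w)^2 - 324/(3*w - 1)^4)/(-18); at w = 0 this is 9.

9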